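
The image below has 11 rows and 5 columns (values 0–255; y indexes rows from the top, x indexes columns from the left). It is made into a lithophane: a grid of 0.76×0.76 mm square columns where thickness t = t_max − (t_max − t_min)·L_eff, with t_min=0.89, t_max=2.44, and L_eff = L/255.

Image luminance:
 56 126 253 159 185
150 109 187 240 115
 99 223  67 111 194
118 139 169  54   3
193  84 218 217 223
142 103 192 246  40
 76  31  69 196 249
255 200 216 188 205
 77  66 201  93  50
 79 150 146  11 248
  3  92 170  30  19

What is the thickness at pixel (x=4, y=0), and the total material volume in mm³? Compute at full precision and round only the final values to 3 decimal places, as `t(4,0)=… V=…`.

span = t_max - t_min = 2.44 - 0.89 = 1.550
L(4,0) = 185, L_eff = 185/255 = 0.725490
t(4,0) = 2.44 - 1.550·0.725490 = 1.315
Σt over all 11·5 pixels = 90167/1020 ≈ 88.3990196
V = pitch²·Σt = 0.76²·90167/1020 = 51.059

t(4,0)=1.315 V=51.059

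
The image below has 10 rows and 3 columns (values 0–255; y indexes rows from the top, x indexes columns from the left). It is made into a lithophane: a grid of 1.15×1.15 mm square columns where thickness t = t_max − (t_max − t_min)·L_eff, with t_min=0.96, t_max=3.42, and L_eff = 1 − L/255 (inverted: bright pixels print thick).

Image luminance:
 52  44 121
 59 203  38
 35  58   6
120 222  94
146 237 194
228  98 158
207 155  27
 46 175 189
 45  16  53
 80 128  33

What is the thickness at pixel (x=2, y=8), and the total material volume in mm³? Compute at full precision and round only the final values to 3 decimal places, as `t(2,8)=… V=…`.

span = t_max - t_min = 3.42 - 0.96 = 2.460
L(2,8) = 53, L_eff = 1 - 53/255 = 0.792157 (inverted)
t(2,8) = 3.42 - 2.460·0.792157 = 1.471
Σt over all 10·3 pixels = 256347/4250 ≈ 60.3169412
V = pitch²·Σt = 1.15²·256347/4250 = 79.769

t(2,8)=1.471 V=79.769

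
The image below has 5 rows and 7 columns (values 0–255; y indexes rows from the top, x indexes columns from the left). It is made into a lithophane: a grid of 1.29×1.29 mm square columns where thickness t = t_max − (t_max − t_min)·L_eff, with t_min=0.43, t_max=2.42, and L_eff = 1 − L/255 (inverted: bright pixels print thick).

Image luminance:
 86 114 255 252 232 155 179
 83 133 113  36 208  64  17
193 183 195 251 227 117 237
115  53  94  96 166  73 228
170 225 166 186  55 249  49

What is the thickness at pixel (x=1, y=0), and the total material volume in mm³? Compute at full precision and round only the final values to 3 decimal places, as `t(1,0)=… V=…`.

t(1,0)=1.320 V=93.289

span = t_max - t_min = 2.42 - 0.43 = 1.990
L(1,0) = 114, L_eff = 1 - 114/255 = 0.552941 (inverted)
t(1,0) = 2.42 - 1.990·0.552941 = 1.320
Σt over all 5·7 pixels = 71476/1275 ≈ 56.0596078
V = pitch²·Σt = 1.29²·71476/1275 = 93.289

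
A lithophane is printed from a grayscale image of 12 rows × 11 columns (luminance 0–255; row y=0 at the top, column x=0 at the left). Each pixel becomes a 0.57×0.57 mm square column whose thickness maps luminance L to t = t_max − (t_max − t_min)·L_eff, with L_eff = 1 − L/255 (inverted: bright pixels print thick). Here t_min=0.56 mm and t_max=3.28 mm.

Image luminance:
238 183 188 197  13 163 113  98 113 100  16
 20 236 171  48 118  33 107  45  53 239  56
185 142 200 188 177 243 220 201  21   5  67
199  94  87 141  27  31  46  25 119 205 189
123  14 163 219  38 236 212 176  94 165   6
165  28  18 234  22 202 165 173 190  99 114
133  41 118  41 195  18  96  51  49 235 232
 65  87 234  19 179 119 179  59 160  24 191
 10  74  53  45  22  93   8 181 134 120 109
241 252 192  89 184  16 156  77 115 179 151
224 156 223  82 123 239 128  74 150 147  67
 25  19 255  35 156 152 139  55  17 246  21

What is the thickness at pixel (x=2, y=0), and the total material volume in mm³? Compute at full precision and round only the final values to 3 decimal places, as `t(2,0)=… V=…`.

t(2,0)=2.565 V=79.380

span = t_max - t_min = 3.28 - 0.56 = 2.720
L(2,0) = 188, L_eff = 1 - 188/255 = 0.262745 (inverted)
t(2,0) = 3.28 - 2.720·0.262745 = 2.565
Σt over all 12·11 pixels = 244.32
V = pitch²·Σt = 0.57²·244.32 = 79.380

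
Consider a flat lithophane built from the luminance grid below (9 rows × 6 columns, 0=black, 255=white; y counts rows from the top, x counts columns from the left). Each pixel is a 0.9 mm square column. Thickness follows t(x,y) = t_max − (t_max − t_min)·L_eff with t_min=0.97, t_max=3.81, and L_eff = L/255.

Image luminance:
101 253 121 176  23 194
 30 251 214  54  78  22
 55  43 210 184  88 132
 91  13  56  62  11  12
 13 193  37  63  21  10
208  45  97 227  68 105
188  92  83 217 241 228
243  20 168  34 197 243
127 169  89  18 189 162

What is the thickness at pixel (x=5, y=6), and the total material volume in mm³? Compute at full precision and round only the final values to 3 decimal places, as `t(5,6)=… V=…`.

t(5,6)=1.271 V=110.096

span = t_max - t_min = 3.81 - 0.97 = 2.840
L(5,6) = 228, L_eff = 228/255 = 0.894118
t(5,6) = 3.81 - 2.840·0.894118 = 1.271
Σt over all 9·6 pixels = 1732987/12750 ≈ 135.9205490
V = pitch²·Σt = 0.9²·1732987/12750 = 110.096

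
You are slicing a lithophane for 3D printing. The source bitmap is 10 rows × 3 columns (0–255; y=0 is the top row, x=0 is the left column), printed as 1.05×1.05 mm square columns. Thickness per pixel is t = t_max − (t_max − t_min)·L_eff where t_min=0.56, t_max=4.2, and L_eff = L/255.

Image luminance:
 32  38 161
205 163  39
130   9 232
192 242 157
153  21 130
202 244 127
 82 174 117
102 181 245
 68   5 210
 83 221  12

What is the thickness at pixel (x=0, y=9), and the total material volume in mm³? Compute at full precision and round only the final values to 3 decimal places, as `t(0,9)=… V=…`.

span = t_max - t_min = 4.2 - 0.56 = 3.640
L(0,9) = 83, L_eff = 83/255 = 0.325490
t(0,9) = 4.2 - 3.640·0.325490 = 3.015
Σt over all 10·3 pixels = 441343/6375 ≈ 69.2302745
V = pitch²·Σt = 1.05²·441343/6375 = 76.326

t(0,9)=3.015 V=76.326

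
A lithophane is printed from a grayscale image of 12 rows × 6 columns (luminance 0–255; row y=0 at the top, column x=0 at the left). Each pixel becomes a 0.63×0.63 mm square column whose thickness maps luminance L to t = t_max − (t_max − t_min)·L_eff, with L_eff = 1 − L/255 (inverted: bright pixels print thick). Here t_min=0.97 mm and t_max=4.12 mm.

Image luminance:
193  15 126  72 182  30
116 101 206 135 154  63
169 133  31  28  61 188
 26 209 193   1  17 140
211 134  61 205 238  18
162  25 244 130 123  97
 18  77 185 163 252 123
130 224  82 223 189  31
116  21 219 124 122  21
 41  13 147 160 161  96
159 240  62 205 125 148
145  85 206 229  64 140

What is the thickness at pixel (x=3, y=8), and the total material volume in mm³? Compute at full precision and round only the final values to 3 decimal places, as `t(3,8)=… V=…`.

t(3,8)=2.502 V=71.762

span = t_max - t_min = 4.12 - 0.97 = 3.150
L(3,8) = 124, L_eff = 1 - 124/255 = 0.513725 (inverted)
t(3,8) = 4.12 - 3.150·0.513725 = 2.502
Σt over all 12·6 pixels = 307371/1700 ≈ 180.8064706
V = pitch²·Σt = 0.63²·307371/1700 = 71.762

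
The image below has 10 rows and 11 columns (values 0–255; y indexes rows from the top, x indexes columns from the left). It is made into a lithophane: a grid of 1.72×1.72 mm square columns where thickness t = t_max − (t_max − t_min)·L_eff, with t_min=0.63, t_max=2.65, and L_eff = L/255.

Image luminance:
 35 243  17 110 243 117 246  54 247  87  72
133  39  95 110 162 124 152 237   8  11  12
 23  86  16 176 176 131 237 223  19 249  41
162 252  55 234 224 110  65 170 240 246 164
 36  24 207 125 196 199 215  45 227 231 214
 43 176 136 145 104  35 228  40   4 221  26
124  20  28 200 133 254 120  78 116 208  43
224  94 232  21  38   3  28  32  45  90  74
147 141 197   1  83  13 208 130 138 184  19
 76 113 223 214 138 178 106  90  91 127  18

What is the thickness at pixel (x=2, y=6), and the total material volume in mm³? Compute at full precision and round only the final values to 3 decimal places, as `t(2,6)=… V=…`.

span = t_max - t_min = 2.65 - 0.63 = 2.020
L(2,6) = 28, L_eff = 28/255 = 0.109804
t(2,6) = 2.65 - 2.020·0.109804 = 2.428
Σt over all 10·11 pixels = 469211/2550 ≈ 184.0043137
V = pitch²·Σt = 1.72²·469211/2550 = 544.358

t(2,6)=2.428 V=544.358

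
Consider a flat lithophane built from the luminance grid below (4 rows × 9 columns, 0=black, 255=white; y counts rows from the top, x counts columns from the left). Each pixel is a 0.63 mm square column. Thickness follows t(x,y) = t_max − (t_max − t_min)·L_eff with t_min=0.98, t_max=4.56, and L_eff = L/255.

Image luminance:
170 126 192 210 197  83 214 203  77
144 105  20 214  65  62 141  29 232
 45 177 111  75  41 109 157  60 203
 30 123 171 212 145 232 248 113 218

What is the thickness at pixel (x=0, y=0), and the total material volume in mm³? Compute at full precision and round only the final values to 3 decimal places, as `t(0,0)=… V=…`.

t(0,0)=2.173 V=37.551

span = t_max - t_min = 4.56 - 0.98 = 3.580
L(0,0) = 170, L_eff = 170/255 = 0.666667
t(0,0) = 4.56 - 3.580·0.666667 = 2.173
Σt over all 4·9 pixels = 603137/6375 ≈ 94.6097255
V = pitch²·Σt = 0.63²·603137/6375 = 37.551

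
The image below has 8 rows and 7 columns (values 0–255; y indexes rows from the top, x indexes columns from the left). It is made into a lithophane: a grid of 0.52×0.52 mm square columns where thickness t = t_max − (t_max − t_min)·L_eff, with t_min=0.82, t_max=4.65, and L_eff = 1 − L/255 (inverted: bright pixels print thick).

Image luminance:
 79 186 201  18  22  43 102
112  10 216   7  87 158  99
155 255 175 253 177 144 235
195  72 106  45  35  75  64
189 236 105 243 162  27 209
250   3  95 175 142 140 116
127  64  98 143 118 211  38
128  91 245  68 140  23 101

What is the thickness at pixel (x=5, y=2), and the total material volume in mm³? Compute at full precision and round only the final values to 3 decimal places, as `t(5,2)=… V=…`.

t(5,2)=2.983 V=40.899

span = t_max - t_min = 4.65 - 0.82 = 3.830
L(5,2) = 144, L_eff = 1 - 144/255 = 0.435294 (inverted)
t(5,2) = 4.65 - 3.830·0.435294 = 2.983
Σt over all 8·7 pixels = 3856939/25500 ≈ 151.2525098
V = pitch²·Σt = 0.52²·3856939/25500 = 40.899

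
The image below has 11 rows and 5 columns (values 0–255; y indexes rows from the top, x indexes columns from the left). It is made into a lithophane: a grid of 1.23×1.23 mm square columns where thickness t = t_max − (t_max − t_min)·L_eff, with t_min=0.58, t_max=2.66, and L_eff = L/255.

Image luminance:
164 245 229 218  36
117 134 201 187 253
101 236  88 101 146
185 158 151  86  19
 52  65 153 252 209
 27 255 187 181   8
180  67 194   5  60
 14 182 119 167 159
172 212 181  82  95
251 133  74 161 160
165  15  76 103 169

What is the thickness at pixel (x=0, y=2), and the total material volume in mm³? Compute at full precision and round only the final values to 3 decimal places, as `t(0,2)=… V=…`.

span = t_max - t_min = 2.66 - 0.58 = 2.080
L(0,2) = 101, L_eff = 101/255 = 0.396078
t(0,2) = 2.66 - 2.080·0.396078 = 1.836
Σt over all 11·5 pixels = 214153/2550 ≈ 83.9815686
V = pitch²·Σt = 1.23²·214153/2550 = 127.056

t(0,2)=1.836 V=127.056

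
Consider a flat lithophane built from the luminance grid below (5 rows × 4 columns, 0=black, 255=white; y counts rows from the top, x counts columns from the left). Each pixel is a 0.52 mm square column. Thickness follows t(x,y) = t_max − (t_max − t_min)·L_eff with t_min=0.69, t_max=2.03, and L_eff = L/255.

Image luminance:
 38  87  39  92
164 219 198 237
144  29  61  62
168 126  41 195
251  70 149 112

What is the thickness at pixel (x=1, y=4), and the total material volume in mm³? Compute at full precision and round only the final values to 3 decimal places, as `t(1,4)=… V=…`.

span = t_max - t_min = 2.03 - 0.69 = 1.340
L(1,4) = 70, L_eff = 70/255 = 0.274510
t(1,4) = 2.03 - 1.340·0.274510 = 1.662
Σt over all 5·4 pixels = 10334/375 ≈ 27.5573333
V = pitch²·Σt = 0.52²·10334/375 = 7.452

t(1,4)=1.662 V=7.452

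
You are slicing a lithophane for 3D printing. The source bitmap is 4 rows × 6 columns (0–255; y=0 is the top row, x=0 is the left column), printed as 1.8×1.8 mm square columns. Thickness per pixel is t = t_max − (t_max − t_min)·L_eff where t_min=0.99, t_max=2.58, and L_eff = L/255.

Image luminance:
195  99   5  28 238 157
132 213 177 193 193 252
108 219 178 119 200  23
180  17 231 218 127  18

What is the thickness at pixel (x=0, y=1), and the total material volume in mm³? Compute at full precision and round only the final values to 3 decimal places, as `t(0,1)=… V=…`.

t(0,1)=1.757 V=129.509

span = t_max - t_min = 2.58 - 0.99 = 1.590
L(0,1) = 132, L_eff = 132/255 = 0.517647
t(0,1) = 2.58 - 1.590·0.517647 = 1.757
Σt over all 4·6 pixels = 16988/425 ≈ 39.9717647
V = pitch²·Σt = 1.8²·16988/425 = 129.509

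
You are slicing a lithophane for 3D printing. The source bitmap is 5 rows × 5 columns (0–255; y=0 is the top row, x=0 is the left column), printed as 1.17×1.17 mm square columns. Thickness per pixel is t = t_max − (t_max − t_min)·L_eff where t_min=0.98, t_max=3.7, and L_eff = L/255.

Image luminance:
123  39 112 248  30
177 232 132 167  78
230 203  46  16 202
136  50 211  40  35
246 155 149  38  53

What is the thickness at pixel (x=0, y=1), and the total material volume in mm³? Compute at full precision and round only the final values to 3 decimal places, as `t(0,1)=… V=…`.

span = t_max - t_min = 3.7 - 0.98 = 2.720
L(0,1) = 177, L_eff = 177/255 = 0.694118
t(0,1) = 3.7 - 2.720·0.694118 = 1.812
Σt over all 5·5 pixels = 44191/750 ≈ 58.9213333
V = pitch²·Σt = 1.17²·44191/750 = 80.657

t(0,1)=1.812 V=80.657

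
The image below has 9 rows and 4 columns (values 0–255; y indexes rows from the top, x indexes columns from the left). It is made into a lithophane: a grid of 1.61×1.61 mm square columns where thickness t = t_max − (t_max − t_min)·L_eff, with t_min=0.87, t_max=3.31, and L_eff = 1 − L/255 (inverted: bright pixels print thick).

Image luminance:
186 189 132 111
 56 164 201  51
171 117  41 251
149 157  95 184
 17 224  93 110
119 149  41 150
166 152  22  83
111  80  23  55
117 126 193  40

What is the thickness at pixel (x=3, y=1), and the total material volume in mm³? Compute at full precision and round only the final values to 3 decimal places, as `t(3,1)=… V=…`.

t(3,1)=1.358 V=188.482

span = t_max - t_min = 3.31 - 0.87 = 2.440
L(3,1) = 51, L_eff = 1 - 51/255 = 0.800000 (inverted)
t(3,1) = 3.31 - 2.440·0.800000 = 1.358
Σt over all 9·4 pixels = 154517/2125 ≈ 72.7138824
V = pitch²·Σt = 1.61²·154517/2125 = 188.482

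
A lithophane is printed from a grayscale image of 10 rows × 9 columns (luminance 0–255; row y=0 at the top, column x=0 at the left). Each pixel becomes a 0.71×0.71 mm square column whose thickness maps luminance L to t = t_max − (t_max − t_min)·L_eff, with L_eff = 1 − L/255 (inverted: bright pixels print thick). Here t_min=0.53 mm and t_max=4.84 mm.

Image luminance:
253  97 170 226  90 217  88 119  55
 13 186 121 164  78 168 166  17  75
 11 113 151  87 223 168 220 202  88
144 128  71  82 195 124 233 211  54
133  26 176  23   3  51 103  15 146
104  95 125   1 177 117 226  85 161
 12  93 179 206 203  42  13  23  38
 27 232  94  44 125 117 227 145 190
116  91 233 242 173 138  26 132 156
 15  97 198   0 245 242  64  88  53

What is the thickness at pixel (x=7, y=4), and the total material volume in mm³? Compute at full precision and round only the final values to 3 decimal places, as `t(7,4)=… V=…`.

span = t_max - t_min = 4.84 - 0.53 = 4.310
L(7,4) = 15, L_eff = 1 - 15/255 = 0.941176 (inverted)
t(7,4) = 4.84 - 4.310·0.941176 = 0.784
Σt over all 10·9 pixels = 1477916/6375 ≈ 231.8299608
V = pitch²·Σt = 0.71²·1477916/6375 = 116.865

t(7,4)=0.784 V=116.865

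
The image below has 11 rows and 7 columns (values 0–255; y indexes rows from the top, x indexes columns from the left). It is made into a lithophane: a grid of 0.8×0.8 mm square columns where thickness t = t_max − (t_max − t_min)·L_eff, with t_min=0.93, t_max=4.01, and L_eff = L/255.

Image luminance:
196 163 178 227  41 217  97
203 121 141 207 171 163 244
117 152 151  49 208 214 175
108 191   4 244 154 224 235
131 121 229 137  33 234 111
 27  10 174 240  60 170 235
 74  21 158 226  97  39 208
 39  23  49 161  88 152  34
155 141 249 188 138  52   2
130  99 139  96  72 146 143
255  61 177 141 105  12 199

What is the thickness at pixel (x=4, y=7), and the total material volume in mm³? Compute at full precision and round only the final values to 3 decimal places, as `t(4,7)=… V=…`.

span = t_max - t_min = 4.01 - 0.93 = 3.080
L(4,7) = 88, L_eff = 88/255 = 0.345098
t(4,7) = 4.01 - 3.080·0.345098 = 2.947
Σt over all 11·7 pixels = 4616227/25500 ≈ 181.0285098
V = pitch²·Σt = 0.8²·4616227/25500 = 115.858

t(4,7)=2.947 V=115.858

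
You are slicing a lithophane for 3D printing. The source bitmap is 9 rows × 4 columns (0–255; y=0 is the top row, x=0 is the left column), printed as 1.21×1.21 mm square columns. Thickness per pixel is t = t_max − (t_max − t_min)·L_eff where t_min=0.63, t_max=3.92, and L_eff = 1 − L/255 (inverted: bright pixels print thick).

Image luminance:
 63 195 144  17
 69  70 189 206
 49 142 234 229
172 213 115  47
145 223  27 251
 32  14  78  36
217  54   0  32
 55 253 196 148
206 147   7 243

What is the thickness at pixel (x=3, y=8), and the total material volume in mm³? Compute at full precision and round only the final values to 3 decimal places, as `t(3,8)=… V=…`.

t(3,8)=3.765 V=118.550

span = t_max - t_min = 3.92 - 0.63 = 3.290
L(3,8) = 243, L_eff = 1 - 243/255 = 0.047059 (inverted)
t(3,8) = 3.92 - 3.290·0.047059 = 3.765
Σt over all 9·4 pixels = 344127/4250 ≈ 80.9710588
V = pitch²·Σt = 1.21²·344127/4250 = 118.550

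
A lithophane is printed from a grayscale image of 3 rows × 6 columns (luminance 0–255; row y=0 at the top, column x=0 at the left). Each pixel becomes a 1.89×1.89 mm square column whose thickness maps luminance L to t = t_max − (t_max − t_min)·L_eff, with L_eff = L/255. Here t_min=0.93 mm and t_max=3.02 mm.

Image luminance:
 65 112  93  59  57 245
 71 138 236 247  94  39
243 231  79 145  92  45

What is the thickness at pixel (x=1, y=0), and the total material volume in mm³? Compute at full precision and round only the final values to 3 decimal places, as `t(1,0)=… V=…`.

span = t_max - t_min = 3.02 - 0.93 = 2.090
L(1,0) = 112, L_eff = 112/255 = 0.439216
t(1,0) = 3.02 - 2.090·0.439216 = 2.102
Σt over all 3·6 pixels = 907361/25500 ≈ 35.5827843
V = pitch²·Σt = 1.89²·907361/25500 = 127.105

t(1,0)=2.102 V=127.105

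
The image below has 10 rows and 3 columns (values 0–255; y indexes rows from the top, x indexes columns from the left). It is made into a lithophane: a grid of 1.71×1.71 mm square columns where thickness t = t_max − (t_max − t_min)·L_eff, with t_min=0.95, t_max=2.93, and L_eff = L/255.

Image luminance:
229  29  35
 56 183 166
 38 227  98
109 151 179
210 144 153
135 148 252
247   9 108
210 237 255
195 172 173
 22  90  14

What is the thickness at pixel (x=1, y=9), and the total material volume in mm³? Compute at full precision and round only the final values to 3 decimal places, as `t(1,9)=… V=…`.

t(1,9)=2.231 V=159.988

span = t_max - t_min = 2.93 - 0.95 = 1.980
L(1,9) = 90, L_eff = 90/255 = 0.352941
t(1,9) = 2.93 - 1.980·0.352941 = 2.231
Σt over all 10·3 pixels = 232533/4250 ≈ 54.7136471
V = pitch²·Σt = 1.71²·232533/4250 = 159.988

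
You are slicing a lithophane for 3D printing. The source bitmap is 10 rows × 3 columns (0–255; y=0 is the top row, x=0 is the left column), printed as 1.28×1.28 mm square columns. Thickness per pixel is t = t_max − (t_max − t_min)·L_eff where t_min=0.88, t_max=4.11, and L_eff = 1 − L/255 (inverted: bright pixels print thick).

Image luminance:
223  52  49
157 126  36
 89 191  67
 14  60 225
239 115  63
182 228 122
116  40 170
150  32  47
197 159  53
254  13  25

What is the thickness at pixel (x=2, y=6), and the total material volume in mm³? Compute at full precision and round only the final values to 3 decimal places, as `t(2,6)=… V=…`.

span = t_max - t_min = 4.11 - 0.88 = 3.230
L(2,6) = 170, L_eff = 1 - 170/255 = 0.333333 (inverted)
t(2,6) = 4.11 - 3.230·0.333333 = 3.033
Σt over all 10·3 pixels = 52993/750 ≈ 70.6573333
V = pitch²·Σt = 1.28²·52993/750 = 115.765

t(2,6)=3.033 V=115.765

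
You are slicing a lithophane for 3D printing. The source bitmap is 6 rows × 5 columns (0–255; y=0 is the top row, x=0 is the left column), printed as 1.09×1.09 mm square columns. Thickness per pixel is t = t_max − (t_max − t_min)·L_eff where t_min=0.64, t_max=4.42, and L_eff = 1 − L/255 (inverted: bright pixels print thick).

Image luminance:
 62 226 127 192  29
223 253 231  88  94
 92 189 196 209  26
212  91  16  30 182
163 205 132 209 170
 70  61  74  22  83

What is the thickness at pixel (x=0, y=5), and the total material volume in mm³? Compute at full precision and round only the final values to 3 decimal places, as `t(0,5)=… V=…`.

span = t_max - t_min = 4.42 - 0.64 = 3.780
L(0,5) = 70, L_eff = 1 - 70/255 = 0.725490 (inverted)
t(0,5) = 4.42 - 3.780·0.725490 = 1.678
Σt over all 6·5 pixels = 330891/4250 ≈ 77.8567059
V = pitch²·Σt = 1.09²·330891/4250 = 92.502

t(0,5)=1.678 V=92.502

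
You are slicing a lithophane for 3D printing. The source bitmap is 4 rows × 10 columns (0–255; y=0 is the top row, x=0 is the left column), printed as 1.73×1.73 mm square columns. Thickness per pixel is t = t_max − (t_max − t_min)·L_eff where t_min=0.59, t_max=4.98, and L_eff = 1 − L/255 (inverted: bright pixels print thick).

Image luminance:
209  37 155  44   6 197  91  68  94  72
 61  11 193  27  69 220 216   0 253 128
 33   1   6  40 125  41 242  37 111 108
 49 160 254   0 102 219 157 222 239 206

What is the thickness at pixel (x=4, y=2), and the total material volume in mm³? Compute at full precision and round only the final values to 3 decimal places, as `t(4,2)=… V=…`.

t(4,2)=2.742 V=302.649

span = t_max - t_min = 4.98 - 0.59 = 4.390
L(4,2) = 125, L_eff = 1 - 125/255 = 0.509804 (inverted)
t(4,2) = 4.98 - 4.390·0.509804 = 2.742
Σt over all 4·10 pixels = 859539/8500 ≈ 101.1222353
V = pitch²·Σt = 1.73²·859539/8500 = 302.649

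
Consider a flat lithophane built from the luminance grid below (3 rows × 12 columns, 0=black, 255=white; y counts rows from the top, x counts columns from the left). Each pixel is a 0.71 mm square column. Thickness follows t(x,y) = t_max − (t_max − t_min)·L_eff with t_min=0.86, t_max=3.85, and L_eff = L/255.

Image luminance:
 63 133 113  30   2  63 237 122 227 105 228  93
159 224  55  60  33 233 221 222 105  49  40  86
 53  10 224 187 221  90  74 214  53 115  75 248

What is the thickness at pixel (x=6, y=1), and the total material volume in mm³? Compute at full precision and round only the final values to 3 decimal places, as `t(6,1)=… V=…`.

span = t_max - t_min = 3.85 - 0.86 = 2.990
L(6,1) = 221, L_eff = 221/255 = 0.866667
t(6,1) = 3.85 - 2.990·0.866667 = 1.259
Σt over all 3·12 pixels = 732889/8500 ≈ 86.2222353
V = pitch²·Σt = 0.71²·732889/8500 = 43.465

t(6,1)=1.259 V=43.465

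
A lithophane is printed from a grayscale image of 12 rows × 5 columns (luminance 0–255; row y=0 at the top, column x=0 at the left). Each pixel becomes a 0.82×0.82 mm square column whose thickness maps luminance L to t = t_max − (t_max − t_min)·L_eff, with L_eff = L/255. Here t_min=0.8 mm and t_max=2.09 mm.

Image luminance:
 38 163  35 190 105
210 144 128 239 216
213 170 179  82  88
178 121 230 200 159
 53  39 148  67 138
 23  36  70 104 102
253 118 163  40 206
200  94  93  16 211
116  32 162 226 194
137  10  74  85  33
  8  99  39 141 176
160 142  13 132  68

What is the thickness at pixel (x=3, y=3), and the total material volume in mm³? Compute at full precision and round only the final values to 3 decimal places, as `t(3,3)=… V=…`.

t(3,3)=1.078 V=59.457

span = t_max - t_min = 2.09 - 0.8 = 1.290
L(3,3) = 200, L_eff = 200/255 = 0.784314
t(3,3) = 2.09 - 1.290·0.784314 = 1.078
Σt over all 12·5 pixels = 751613/8500 ≈ 88.4250588
V = pitch²·Σt = 0.82²·751613/8500 = 59.457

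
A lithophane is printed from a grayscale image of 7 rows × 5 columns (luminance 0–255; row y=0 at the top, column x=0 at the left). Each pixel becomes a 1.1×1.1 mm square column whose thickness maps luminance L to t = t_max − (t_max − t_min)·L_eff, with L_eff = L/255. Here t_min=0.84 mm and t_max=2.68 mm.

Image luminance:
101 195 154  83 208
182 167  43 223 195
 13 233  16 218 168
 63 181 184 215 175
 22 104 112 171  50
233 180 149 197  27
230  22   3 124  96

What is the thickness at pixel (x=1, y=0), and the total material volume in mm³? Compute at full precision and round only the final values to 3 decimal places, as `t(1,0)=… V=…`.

t(1,0)=1.273 V=72.139

span = t_max - t_min = 2.68 - 0.84 = 1.840
L(1,0) = 195, L_eff = 195/255 = 0.764706
t(1,0) = 2.68 - 1.840·0.764706 = 1.273
Σt over all 7·5 pixels = 126691/2125 ≈ 59.6192941
V = pitch²·Σt = 1.1²·126691/2125 = 72.139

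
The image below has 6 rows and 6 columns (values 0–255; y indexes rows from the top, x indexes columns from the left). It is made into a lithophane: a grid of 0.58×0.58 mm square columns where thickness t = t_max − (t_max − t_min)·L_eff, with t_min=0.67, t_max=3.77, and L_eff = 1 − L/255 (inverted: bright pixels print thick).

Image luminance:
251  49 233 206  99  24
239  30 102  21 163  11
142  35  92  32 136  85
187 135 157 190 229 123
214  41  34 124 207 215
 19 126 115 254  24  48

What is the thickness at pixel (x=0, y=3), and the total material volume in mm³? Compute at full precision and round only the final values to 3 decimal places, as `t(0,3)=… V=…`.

span = t_max - t_min = 3.77 - 0.67 = 3.100
L(0,3) = 187, L_eff = 1 - 187/255 = 0.266667 (inverted)
t(0,3) = 3.77 - 3.100·0.266667 = 2.943
Σt over all 6·6 pixels = 32943/425 ≈ 77.5129412
V = pitch²·Σt = 0.58²·32943/425 = 26.075

t(0,3)=2.943 V=26.075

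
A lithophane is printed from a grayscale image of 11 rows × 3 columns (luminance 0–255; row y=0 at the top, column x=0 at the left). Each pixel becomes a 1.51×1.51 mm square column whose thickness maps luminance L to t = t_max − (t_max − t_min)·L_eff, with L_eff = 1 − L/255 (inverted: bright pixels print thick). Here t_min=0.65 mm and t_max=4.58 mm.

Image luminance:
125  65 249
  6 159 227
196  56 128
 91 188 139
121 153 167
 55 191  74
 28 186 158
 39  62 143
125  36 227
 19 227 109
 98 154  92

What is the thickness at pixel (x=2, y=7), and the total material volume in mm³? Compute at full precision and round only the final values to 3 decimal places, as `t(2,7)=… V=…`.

span = t_max - t_min = 4.58 - 0.65 = 3.930
L(2,7) = 143, L_eff = 1 - 143/255 = 0.439216 (inverted)
t(2,7) = 4.58 - 3.930·0.439216 = 2.854
Σt over all 11·3 pixels = 179627/2125 ≈ 84.5303529
V = pitch²·Σt = 1.51²·179627/2125 = 192.738

t(2,7)=2.854 V=192.738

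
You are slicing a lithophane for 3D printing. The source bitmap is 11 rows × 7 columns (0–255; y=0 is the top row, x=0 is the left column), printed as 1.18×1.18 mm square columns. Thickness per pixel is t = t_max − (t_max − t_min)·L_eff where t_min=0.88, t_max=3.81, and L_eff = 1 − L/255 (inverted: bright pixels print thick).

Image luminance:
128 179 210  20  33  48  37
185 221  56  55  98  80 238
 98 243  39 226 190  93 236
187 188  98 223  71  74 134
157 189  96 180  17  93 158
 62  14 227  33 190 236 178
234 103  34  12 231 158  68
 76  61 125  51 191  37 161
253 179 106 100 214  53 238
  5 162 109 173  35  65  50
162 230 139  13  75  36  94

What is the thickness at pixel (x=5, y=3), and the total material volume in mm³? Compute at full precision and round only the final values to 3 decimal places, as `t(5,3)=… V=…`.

span = t_max - t_min = 3.81 - 0.88 = 2.930
L(5,3) = 74, L_eff = 1 - 74/255 = 0.709804 (inverted)
t(5,3) = 3.81 - 2.930·0.709804 = 1.730
Σt over all 11·7 pixels = 4526323/25500 ≈ 177.5028627
V = pitch²·Σt = 1.18²·4526323/25500 = 247.155

t(5,3)=1.730 V=247.155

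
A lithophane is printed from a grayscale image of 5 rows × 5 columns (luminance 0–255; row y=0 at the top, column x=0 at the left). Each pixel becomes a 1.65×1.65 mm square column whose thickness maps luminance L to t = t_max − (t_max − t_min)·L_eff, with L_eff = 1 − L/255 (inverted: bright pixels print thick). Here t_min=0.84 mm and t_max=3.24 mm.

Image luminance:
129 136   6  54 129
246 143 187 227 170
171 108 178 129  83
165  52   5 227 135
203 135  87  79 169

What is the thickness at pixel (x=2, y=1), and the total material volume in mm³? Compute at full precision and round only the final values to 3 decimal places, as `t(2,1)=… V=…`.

t(2,1)=2.600 V=143.088

span = t_max - t_min = 3.24 - 0.84 = 2.400
L(2,1) = 187, L_eff = 1 - 187/255 = 0.266667 (inverted)
t(2,1) = 3.24 - 2.400·0.266667 = 2.600
Σt over all 5·5 pixels = 22337/425 ≈ 52.5576471
V = pitch²·Σt = 1.65²·22337/425 = 143.088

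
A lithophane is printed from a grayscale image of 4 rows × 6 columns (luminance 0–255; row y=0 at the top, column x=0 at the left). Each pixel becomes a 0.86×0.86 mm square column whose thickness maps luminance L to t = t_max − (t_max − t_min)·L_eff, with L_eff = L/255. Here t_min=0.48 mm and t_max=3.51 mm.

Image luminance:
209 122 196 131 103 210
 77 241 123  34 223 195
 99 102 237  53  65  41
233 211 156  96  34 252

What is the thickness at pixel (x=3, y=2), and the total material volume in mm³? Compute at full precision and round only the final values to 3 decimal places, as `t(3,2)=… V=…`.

span = t_max - t_min = 3.51 - 0.48 = 3.030
L(3,2) = 53, L_eff = 53/255 = 0.207843
t(3,2) = 3.51 - 3.030·0.207843 = 2.880
Σt over all 4·6 pixels = 368297/8500 ≈ 43.3290588
V = pitch²·Σt = 0.86²·368297/8500 = 32.046

t(3,2)=2.880 V=32.046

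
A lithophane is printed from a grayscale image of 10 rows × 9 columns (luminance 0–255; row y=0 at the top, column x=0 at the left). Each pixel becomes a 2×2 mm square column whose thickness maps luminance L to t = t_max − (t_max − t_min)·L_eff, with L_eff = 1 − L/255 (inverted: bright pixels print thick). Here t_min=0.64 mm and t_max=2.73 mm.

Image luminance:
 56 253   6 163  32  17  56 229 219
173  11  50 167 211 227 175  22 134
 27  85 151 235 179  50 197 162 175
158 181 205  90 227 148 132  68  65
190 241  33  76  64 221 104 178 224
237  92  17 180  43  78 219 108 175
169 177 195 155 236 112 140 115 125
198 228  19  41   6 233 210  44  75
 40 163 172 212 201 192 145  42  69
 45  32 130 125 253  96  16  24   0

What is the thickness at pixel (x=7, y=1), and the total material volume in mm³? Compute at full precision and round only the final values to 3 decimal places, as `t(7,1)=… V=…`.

span = t_max - t_min = 2.73 - 0.64 = 2.090
L(7,1) = 22, L_eff = 1 - 22/255 = 0.913725 (inverted)
t(7,1) = 2.73 - 2.090·0.913725 = 0.820
Σt over all 10·9 pixels = 3903859/25500 ≈ 153.0925098
V = pitch²·Σt = 2²·3903859/25500 = 612.370

t(7,1)=0.820 V=612.370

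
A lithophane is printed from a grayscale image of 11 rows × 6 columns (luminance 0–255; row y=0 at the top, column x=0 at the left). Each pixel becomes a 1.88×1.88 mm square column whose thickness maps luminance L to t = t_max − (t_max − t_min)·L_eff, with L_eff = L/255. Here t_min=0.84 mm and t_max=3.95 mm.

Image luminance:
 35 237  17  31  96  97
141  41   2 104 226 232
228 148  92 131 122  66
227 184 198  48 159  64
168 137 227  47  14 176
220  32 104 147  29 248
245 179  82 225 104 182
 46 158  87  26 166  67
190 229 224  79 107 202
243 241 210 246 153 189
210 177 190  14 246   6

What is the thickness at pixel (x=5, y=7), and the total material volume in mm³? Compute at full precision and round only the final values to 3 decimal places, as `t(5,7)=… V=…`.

t(5,7)=3.133 V=524.931

span = t_max - t_min = 3.95 - 0.84 = 3.110
L(5,7) = 67, L_eff = 67/255 = 0.262745
t(5,7) = 3.95 - 3.110·0.262745 = 3.133
Σt over all 11·6 pixels = 315606/2125 ≈ 148.5204706
V = pitch²·Σt = 1.88²·315606/2125 = 524.931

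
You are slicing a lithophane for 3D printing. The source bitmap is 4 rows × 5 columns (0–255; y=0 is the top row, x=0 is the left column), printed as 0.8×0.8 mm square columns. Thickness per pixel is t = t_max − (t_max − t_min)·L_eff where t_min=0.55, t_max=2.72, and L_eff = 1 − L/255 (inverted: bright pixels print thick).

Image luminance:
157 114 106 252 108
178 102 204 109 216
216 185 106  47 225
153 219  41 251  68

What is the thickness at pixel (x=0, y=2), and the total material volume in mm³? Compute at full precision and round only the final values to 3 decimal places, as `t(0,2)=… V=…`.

t(0,2)=2.388 V=23.689

span = t_max - t_min = 2.72 - 0.55 = 2.170
L(0,2) = 216, L_eff = 1 - 216/255 = 0.152941 (inverted)
t(0,2) = 2.72 - 2.170·0.152941 = 2.388
Σt over all 4·5 pixels = 314623/8500 ≈ 37.0144706
V = pitch²·Σt = 0.8²·314623/8500 = 23.689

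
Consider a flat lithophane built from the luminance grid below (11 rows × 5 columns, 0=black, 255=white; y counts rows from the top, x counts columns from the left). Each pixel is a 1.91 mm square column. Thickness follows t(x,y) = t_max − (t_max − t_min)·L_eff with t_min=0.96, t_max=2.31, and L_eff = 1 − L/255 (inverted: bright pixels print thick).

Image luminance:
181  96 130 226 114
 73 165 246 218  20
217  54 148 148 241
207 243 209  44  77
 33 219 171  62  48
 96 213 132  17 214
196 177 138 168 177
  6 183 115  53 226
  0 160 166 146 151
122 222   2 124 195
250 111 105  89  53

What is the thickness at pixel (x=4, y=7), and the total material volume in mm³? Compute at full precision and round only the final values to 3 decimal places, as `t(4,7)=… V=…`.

t(4,7)=2.156 V=339.344

span = t_max - t_min = 2.31 - 0.96 = 1.350
L(4,7) = 226, L_eff = 1 - 226/255 = 0.113725 (inverted)
t(4,7) = 2.31 - 1.350·0.113725 = 2.156
Σt over all 11·5 pixels = 158133/1700 ≈ 93.0194118
V = pitch²·Σt = 1.91²·158133/1700 = 339.344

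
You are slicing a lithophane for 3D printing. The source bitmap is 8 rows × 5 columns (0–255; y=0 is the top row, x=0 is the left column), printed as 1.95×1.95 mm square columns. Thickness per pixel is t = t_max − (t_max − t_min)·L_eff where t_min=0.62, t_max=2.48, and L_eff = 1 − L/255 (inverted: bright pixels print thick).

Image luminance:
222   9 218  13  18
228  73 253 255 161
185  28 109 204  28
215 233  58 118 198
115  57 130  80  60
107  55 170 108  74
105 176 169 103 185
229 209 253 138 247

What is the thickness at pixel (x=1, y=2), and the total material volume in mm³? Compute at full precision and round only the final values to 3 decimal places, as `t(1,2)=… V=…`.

span = t_max - t_min = 2.48 - 0.62 = 1.860
L(1,2) = 28, L_eff = 1 - 28/255 = 0.890196 (inverted)
t(1,2) = 2.48 - 1.860·0.890196 = 0.824
Σt over all 8·5 pixels = 139438/2125 ≈ 65.6178824
V = pitch²·Σt = 1.95²·139438/2125 = 249.512

t(1,2)=0.824 V=249.512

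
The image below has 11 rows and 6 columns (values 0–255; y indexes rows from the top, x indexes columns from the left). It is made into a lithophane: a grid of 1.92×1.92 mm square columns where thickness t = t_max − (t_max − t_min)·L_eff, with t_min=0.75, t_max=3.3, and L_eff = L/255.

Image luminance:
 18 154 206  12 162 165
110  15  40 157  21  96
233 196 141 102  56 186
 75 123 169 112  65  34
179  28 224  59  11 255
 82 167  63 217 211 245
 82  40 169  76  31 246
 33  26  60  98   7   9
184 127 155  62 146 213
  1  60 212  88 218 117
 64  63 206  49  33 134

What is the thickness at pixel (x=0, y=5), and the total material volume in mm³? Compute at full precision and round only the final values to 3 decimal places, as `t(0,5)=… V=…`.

t(0,5)=2.480 V=530.178

span = t_max - t_min = 3.3 - 0.75 = 2.550
L(0,5) = 82, L_eff = 82/255 = 0.321569
t(0,5) = 3.3 - 2.550·0.321569 = 2.480
Σt over all 11·6 pixels = 143.82
V = pitch²·Σt = 1.92²·143.82 = 530.178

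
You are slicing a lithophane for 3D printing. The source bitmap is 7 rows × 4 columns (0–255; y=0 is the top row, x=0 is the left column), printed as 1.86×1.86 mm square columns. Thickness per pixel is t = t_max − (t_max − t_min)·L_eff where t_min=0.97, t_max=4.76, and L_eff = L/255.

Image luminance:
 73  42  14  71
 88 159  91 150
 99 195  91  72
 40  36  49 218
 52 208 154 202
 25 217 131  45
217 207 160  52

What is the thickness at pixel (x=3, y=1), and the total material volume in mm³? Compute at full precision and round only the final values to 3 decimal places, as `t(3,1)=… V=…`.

span = t_max - t_min = 4.76 - 0.97 = 3.790
L(3,1) = 150, L_eff = 150/255 = 0.588235
t(3,1) = 4.76 - 3.790·0.588235 = 2.531
Σt over all 7·4 pixels = 1100879/12750 ≈ 86.3434510
V = pitch²·Σt = 1.86²·1100879/12750 = 298.714

t(3,1)=2.531 V=298.714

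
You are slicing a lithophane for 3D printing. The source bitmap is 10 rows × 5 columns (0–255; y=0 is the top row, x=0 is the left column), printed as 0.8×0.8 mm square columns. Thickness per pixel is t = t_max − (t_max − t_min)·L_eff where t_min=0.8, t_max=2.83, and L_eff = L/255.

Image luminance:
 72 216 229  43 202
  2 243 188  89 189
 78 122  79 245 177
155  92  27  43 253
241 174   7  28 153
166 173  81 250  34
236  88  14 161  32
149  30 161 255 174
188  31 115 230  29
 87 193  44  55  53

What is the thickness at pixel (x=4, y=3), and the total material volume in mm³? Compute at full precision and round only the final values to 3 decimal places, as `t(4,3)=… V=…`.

t(4,3)=0.816 V=58.075

span = t_max - t_min = 2.83 - 0.8 = 2.030
L(4,3) = 253, L_eff = 253/255 = 0.992157
t(4,3) = 2.83 - 2.030·0.992157 = 0.816
Σt over all 10·5 pixels = 1156961/12750 ≈ 90.7420392
V = pitch²·Σt = 0.8²·1156961/12750 = 58.075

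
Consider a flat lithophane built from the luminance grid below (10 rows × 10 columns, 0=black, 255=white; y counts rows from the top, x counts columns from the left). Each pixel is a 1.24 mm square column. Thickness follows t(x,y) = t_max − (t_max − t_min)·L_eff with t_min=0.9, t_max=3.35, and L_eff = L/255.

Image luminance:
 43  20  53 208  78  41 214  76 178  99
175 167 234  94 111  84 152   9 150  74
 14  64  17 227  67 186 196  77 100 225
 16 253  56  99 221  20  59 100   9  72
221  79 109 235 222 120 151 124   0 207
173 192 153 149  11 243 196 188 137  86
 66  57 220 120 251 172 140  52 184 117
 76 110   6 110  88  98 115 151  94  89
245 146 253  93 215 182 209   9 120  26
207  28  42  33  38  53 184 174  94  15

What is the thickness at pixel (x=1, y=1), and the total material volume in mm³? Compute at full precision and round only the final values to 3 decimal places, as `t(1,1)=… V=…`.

t(1,1)=1.745 V=337.583

span = t_max - t_min = 3.35 - 0.9 = 2.450
L(1,1) = 167, L_eff = 167/255 = 0.654902
t(1,1) = 3.35 - 2.450·0.654902 = 1.745
Σt over all 10·10 pixels = 279929/1275 ≈ 219.5521569
V = pitch²·Σt = 1.24²·279929/1275 = 337.583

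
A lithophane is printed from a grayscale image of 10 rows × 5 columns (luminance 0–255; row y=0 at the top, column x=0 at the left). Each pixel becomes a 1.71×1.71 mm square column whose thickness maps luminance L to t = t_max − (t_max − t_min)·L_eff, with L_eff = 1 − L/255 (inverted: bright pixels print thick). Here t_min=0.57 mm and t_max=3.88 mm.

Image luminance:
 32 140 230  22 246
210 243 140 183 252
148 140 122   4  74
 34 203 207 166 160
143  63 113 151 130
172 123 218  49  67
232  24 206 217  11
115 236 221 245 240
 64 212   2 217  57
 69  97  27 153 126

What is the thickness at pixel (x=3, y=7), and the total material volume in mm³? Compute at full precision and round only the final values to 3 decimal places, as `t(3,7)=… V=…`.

span = t_max - t_min = 3.88 - 0.57 = 3.310
L(3,7) = 245, L_eff = 1 - 245/255 = 0.039216 (inverted)
t(3,7) = 3.88 - 3.310·0.039216 = 3.750
Σt over all 10·5 pixels = 1514593/12750 ≈ 118.7916078
V = pitch²·Σt = 1.71²·1514593/12750 = 347.359

t(3,7)=3.750 V=347.359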